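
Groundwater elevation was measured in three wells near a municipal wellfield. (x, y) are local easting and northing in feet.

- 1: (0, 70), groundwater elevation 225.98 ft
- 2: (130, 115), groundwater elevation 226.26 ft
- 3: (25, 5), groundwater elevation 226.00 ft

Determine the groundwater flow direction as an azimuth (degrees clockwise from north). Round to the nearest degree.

257°

Differences from 1: to 2 (Δx, Δy, Δh) = (130, 45, +0.28); to 3 = (25, -65, +0.02).
Solve a·Δx + b·Δy = Δh: det = 130·(-65) − 25·45 = -9575.
∂h/∂x = [(+0.28)·(-65) − (+0.02)·45] / -9575 = +0.001995
∂h/∂y = [130·(+0.02) − 25·(+0.28)] / -9575 = +0.0004595
Flow direction (−∇h) has components (-0.001995 E, -0.0004595 N).
Azimuth = atan2(E, N) = atan2(-0.001995, -0.0004595) = 257.0° ≈ 257°.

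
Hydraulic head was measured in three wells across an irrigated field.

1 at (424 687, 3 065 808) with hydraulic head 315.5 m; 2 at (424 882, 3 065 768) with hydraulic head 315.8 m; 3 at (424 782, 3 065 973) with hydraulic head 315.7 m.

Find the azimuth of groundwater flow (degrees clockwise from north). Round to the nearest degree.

Differences from 1: to 2 (Δx, Δy, Δh) = (195, -40, +0.3); to 3 = (95, 165, +0.2).
Solve a·Δx + b·Δy = Δh: det = 195·165 − 95·(-40) = 35975.
∂h/∂x = [(+0.3)·165 − (+0.2)·(-40)] / 35975 = +0.001598
∂h/∂y = [195·(+0.2) − 95·(+0.3)] / 35975 = +0.0002919
Flow direction (−∇h) has components (-0.001598 E, -0.0002919 N).
Azimuth = atan2(E, N) = atan2(-0.001598, -0.0002919) = 259.7° ≈ 260°.

260°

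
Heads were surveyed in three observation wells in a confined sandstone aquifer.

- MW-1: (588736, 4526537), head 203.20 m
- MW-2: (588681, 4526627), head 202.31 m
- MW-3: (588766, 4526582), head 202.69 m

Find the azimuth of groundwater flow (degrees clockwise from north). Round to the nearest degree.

Differences from MW-1: to MW-2 (Δx, Δy, Δh) = (-55, 90, -0.89); to MW-3 = (30, 45, -0.51).
Determinant of the coordinate differences = (-55)·45 − 30·90 = -5175.
∂h/∂x = [(-0.89)·45 − (-0.51)·90] / -5175 = -0.001130
∂h/∂y = [(-55)·(-0.51) − 30·(-0.89)] / -5175 = -0.01058
Flow direction (−∇h) has components (+0.001130 E, +0.01058 N).
Azimuth = atan2(E, N) = atan2(+0.001130, +0.01058) = 6.1° ≈ 006°.

006°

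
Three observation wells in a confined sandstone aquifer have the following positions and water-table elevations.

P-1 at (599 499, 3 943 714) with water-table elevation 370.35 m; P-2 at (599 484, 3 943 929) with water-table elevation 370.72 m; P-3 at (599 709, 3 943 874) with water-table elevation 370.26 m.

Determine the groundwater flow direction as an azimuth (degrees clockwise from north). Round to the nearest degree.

With h = a·x + b·y + c and P-1 as origin, the differences give:
  (-15)·a + 215·b = +0.37
  210·a + 160·b = -0.09
Eliminate b (×160 and ×215, subtract): -47550·a = 78.550 → a = ∂h/∂x = -0.001652
Back-substitute: b = ∂h/∂y = +0.001606.
Flow direction (−∇h) has components (+0.001652 E, -0.001606 N).
Azimuth = atan2(E, N) = atan2(+0.001652, -0.001606) = 134.2° ≈ 134°.

134°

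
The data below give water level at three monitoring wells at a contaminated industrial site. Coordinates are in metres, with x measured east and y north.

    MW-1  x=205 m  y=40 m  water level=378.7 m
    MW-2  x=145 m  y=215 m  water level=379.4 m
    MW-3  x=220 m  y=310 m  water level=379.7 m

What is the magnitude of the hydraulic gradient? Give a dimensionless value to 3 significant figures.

0.00382

Taking MW-1 as reference: MW-2−MW-1 = (-60, 175, +0.7); MW-3−MW-1 = (15, 270, +1.0).
Solve a·Δx + b·Δy = Δh: det = (-60)·270 − 15·175 = -18825.
∂h/∂x = [(+0.7)·270 − (+1.0)·175] / -18825 = -0.0007437
∂h/∂y = [(-60)·(+1.0) − 15·(+0.7)] / -18825 = +0.003745
|∇h| = √(-0.0007437² + 0.003745²) = 0.003818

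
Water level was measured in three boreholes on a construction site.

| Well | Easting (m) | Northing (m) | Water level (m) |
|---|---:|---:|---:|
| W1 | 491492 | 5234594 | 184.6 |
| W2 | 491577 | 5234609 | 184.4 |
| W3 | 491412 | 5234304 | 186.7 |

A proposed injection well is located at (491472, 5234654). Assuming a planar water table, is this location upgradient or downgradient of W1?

downgradient

Taking W1 as reference: W2−W1 = (85, 15, -0.2); W3−W1 = (-80, -290, +2.1).
Solve a·Δx + b·Δy = Δh: det = 85·(-290) − (-80)·15 = -23450.
∂h/∂x = [(-0.2)·(-290) − (+2.1)·15] / -23450 = -0.001130
∂h/∂y = [85·(+2.1) − (-80)·(-0.2)] / -23450 = -0.006930
Head at (491472, 5234654) = 184.6 + (-0.001130)·(-20) + (-0.006930)·(60) = 184.21 m.
That is lower than the 184.6 m at W1, so the point is downgradient.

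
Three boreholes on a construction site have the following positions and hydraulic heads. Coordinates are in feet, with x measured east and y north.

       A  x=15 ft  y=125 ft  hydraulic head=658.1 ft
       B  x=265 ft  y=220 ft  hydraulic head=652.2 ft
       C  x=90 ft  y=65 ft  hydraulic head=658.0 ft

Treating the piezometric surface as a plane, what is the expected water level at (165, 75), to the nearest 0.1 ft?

Taking A as reference: B−A = (250, 95, -5.9); C−A = (75, -60, -0.1).
Determinant of the coordinate differences = 250·(-60) − 75·95 = -22125.
∂h/∂x = [(-5.9)·(-60) − (-0.1)·95] / -22125 = -0.01643
∂h/∂y = [250·(-0.1) − 75·(-5.9)] / -22125 = -0.01887
h(165, 75) = 658.1 + (-0.01643)·(150) + (-0.01887)·(-50) = 658.1 -2.464 +0.944 = 656.579 ft.

656.6 ft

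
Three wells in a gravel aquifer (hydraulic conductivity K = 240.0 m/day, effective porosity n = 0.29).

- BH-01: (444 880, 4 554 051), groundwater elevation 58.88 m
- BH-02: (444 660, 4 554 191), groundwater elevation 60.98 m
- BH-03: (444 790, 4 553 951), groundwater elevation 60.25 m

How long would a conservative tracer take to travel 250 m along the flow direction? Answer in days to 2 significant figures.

Three-point gradient (reference BH-01): Δ to BH-02 = (-220, 140, +2.10), Δ to BH-03 = (-90, -100, +1.37).
∂h/∂x = -0.01161, ∂h/∂y = -0.003249 (det = 34600).
|∇h| = √(-0.01161² + -0.003249²) = 0.01206
Seepage velocity v = K·i/n = 240.0 × 0.01206 / 0.29 = 9.981 m/day.
t = 250 / 9.981 = 25.05 days.

25 days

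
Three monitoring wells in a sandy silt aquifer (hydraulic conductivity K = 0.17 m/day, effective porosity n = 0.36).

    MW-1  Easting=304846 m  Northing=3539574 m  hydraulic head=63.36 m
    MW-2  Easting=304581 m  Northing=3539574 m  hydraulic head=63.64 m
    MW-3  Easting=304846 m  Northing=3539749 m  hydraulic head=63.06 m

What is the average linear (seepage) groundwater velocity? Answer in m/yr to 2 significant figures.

0.35 m/yr

∂h/∂x = (63.64 − 63.36) / (304581 − 304846) = -0.001057
∂h/∂y = (63.06 − 63.36) / (3539749 − 3539574) = -0.001714
|∇h| = √(-0.001057² + -0.001714²) = 0.002014
Seepage velocity v = K·i/n = 0.17 × 0.002014 / 0.36 = 0.0009511 m/day = 0.3474 m/yr.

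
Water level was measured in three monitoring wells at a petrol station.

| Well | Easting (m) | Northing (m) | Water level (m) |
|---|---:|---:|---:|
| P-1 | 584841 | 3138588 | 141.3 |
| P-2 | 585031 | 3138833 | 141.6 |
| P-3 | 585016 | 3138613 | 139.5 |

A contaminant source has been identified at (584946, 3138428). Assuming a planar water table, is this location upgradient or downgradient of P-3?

Differences from P-1: to P-2 (Δx, Δy, Δh) = (190, 245, +0.3); to P-3 = (175, 25, -1.8).
Determinant of the coordinate differences = 190·25 − 175·245 = -38125.
∂h/∂x = [(+0.3)·25 − (-1.8)·245] / -38125 = -0.01176
∂h/∂y = [190·(-1.8) − 175·(+0.3)] / -38125 = +0.01035
Head at (584946, 3138428) = 141.3 + (-0.01176)·(105) + (+0.01035)·(-160) = 138.41 m.
That is lower than the 139.5 m at P-3, so the point is downgradient.

downgradient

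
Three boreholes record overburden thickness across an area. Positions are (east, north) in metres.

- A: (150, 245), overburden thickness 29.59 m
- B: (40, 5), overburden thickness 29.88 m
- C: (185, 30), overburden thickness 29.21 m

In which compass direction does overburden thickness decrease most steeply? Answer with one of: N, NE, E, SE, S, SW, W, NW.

Taking A as reference: B−A = (-110, -240, +0.29); C−A = (35, -215, -0.38).
Determinant of the coordinate differences = (-110)·(-215) − 35·(-240) = 32050.
∂d/∂x = [(+0.29)·(-215) − (-0.38)·(-240)] / 32050 = -0.004791
∂d/∂y = [(-110)·(-0.38) − 35·(+0.29)] / 32050 = +0.0009875
Steepest decrease is along −∇f = (+0.004791 E, -0.0009875 N) → east.

E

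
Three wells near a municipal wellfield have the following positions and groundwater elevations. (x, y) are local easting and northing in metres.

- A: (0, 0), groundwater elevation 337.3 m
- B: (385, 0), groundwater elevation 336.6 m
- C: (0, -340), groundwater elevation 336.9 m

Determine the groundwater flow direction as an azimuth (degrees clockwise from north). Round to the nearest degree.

123°

∂h/∂x = (336.6 − 337.3) / (385 − 0) = -0.001818
∂h/∂y = (336.9 − 337.3) / (-340 − 0) = +0.001176
Flow direction (−∇h) has components (+0.001818 E, -0.001176 N).
Azimuth = atan2(E, N) = atan2(+0.001818, -0.001176) = 122.9° ≈ 123°.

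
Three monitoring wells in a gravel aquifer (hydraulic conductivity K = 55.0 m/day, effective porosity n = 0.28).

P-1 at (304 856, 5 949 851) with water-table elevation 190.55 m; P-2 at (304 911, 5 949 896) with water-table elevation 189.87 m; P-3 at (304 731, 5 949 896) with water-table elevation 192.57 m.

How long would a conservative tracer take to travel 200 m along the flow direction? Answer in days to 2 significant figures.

Taking P-1 as reference: P-2−P-1 = (55, 45, -0.68); P-3−P-1 = (-125, 45, +2.02).
Solve a·Δx + b·Δy = Δh: det = 55·45 − (-125)·45 = 8100.
∂h/∂x = [(-0.68)·45 − (+2.02)·45] / 8100 = -0.01500
∂h/∂y = [55·(+2.02) − (-125)·(-0.68)] / 8100 = +0.003222
|∇h| = √(-0.01500² + 0.003222²) = 0.01534
Seepage velocity v = K·i/n = 55.0 × 0.01534 / 0.28 = 3.013 m/day.
t = 200 / 3.013 = 66.38 days.

66 days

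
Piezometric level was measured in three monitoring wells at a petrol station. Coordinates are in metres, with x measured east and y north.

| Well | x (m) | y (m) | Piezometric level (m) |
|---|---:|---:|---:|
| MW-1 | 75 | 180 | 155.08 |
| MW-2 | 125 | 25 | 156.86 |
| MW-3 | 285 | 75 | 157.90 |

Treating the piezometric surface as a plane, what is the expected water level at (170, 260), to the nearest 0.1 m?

Differences from MW-1: to MW-2 (Δx, Δy, Δh) = (50, -155, +1.78); to MW-3 = (210, -105, +2.82).
Solve a·Δx + b·Δy = Δh: det = 50·(-105) − 210·(-155) = 27300.
∂h/∂x = [(+1.78)·(-105) − (+2.82)·(-155)] / 27300 = +0.009165
∂h/∂y = [50·(+2.82) − 210·(+1.78)] / 27300 = -0.008527
h(170, 260) = 155.08 + (+0.009165)·(95) + (-0.008527)·(80) = 155.08 +0.871 -0.682 = 155.268 m.

155.3 m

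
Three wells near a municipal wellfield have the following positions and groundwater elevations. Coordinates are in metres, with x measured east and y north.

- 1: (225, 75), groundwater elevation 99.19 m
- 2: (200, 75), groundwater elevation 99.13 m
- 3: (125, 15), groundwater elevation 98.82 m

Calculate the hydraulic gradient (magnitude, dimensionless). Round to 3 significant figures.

0.00323

Three-point gradient (reference 1): Δ to 2 = (-25, 0, -0.06), Δ to 3 = (-100, -60, -0.37).
∂h/∂x = +0.002400, ∂h/∂y = +0.002167 (det = 1500).
|∇h| = √(0.002400² + 0.002167²) = 0.003234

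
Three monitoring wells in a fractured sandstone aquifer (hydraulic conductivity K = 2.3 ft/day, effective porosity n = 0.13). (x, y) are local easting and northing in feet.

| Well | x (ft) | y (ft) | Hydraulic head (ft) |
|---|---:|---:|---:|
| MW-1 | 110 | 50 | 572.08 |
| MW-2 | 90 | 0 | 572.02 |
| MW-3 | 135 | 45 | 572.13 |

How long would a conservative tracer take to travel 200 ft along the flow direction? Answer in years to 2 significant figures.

Taking MW-1 as reference: MW-2−MW-1 = (-20, -50, -0.06); MW-3−MW-1 = (25, -5, +0.05).
Solve a·Δx + b·Δy = Δh: det = (-20)·(-5) − 25·(-50) = 1350.
∂h/∂x = [(-0.06)·(-5) − (+0.05)·(-50)] / 1350 = +0.002074
∂h/∂y = [(-20)·(+0.05) − 25·(-0.06)] / 1350 = +0.0003704
|∇h| = √(0.002074² + 0.0003704²) = 0.002107
Seepage velocity v = K·i/n = 2.3 × 0.002107 / 0.13 = 0.03728 ft/day.
t = 200 / 0.03728 = 5365 days = 14.7 years.

15 years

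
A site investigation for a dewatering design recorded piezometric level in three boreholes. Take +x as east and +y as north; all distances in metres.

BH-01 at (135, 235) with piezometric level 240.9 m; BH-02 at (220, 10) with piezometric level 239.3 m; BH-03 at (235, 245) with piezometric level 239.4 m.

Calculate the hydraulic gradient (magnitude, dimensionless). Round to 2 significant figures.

0.015

With h = a·x + b·y + c and BH-01 as origin, the differences give:
  85·a + (-225)·b = -1.6
  100·a + 10·b = -1.5
Eliminate b (×10 and ×(-225), subtract): 23350·a = -353.50 → a = ∂h/∂x = -0.01514
Back-substitute: b = ∂h/∂y = +0.001392.
|∇h| = √(-0.01514² + 0.001392²) = 0.0152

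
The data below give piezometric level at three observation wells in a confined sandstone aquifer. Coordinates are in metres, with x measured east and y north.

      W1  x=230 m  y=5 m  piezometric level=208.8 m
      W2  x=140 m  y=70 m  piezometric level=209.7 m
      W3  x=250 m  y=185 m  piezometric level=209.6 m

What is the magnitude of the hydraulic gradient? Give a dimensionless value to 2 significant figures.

With h = a·x + b·y + c and W1 as origin, the differences give:
  (-90)·a + 65·b = +0.9
  20·a + 180·b = +0.8
Eliminate b (×180 and ×65, subtract): -17500·a = 110.00 → a = ∂h/∂x = -0.006286
Back-substitute: b = ∂h/∂y = +0.005143.
|∇h| = √(-0.006286² + 0.005143²) = 0.008122

0.0081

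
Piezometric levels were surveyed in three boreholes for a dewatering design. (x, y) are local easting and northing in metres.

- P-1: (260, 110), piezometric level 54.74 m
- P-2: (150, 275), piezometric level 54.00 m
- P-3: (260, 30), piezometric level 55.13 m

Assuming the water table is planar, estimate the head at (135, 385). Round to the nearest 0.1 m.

Differences from P-1: to P-2 (Δx, Δy, Δh) = (-110, 165, -0.74); to P-3 = (0, -80, +0.39).
Determinant of the coordinate differences = (-110)·(-80) − 0·165 = 8800.
∂h/∂x = [(-0.74)·(-80) − (+0.39)·165] / 8800 = -0.0005852
∂h/∂y = [(-110)·(+0.39) − 0·(-0.74)] / 8800 = -0.004875
h(135, 385) = 54.74 + (-0.0005852)·(-125) + (-0.004875)·(275) = 54.74 +0.073 -1.341 = 53.473 m.

53.5 m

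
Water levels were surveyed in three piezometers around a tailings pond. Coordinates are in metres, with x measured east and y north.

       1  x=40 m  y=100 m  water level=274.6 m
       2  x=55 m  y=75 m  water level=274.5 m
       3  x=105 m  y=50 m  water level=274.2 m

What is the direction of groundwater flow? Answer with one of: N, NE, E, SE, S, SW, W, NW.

Taking 1 as reference: 2−1 = (15, -25, -0.1); 3−1 = (65, -50, -0.4).
Solve a·Δx + b·Δy = Δh: det = 15·(-50) − 65·(-25) = 875.
∂h/∂x = [(-0.1)·(-50) − (-0.4)·(-25)] / 875 = -0.005714
∂h/∂y = [15·(-0.4) − 65·(-0.1)] / 875 = +0.0005714
Flow = −∇h = (+0.005714 east, -0.0005714 north), which points east.

E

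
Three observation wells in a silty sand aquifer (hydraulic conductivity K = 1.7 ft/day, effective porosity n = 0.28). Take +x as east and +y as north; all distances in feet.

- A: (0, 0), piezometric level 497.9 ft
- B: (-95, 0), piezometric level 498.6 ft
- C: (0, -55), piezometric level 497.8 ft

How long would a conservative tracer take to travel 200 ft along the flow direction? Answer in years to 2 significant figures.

∂h/∂x = (498.6 − 497.9) / (-95 − 0) = -0.007368
∂h/∂y = (497.8 − 497.9) / (-55 − 0) = +0.001818
|∇h| = √(-0.007368² + 0.001818²) = 0.007589
Seepage velocity v = K·i/n = 1.7 × 0.007589 / 0.28 = 0.04608 ft/day.
t = 200 / 0.04608 = 4340 days = 11.9 years.

12 years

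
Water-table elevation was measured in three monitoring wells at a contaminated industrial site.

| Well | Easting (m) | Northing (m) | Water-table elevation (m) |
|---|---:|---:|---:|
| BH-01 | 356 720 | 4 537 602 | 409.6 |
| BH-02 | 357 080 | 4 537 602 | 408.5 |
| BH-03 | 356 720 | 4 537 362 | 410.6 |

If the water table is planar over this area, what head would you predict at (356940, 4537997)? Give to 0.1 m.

407.3 m

∂h/∂x = (408.5 − 409.6) / (357080 − 356720) = -0.003056
∂h/∂y = (410.6 − 409.6) / (4537362 − 4537602) = -0.004167
h(356940, 4537997) = 409.6 + (-0.003056)·(220) + (-0.004167)·(395) = 409.6 -0.672 -1.646 = 407.282 m.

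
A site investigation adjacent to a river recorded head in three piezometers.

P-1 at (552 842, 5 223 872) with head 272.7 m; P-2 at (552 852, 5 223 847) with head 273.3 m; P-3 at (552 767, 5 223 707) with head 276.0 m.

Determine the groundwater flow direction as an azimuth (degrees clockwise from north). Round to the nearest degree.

With h = a·x + b·y + c and P-1 as origin, the differences give:
  10·a + (-25)·b = +0.6
  (-75)·a + (-165)·b = +3.3
Eliminate b (×(-165) and ×(-25), subtract): -3525·a = -16.50 → a = ∂h/∂x = +0.004681
Back-substitute: b = ∂h/∂y = -0.02213.
Flow direction (−∇h) has components (-0.004681 E, +0.02213 N).
Azimuth = atan2(E, N) = atan2(-0.004681, +0.02213) = 348.1° ≈ 348°.

348°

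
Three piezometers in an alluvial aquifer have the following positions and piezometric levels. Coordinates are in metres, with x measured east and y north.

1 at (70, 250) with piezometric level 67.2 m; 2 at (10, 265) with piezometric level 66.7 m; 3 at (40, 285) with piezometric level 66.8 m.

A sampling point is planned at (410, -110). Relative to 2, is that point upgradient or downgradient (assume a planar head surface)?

Three-point gradient (reference 1): Δ to 2 = (-60, 15, -0.5), Δ to 3 = (-30, 35, -0.4).
∂h/∂x = +0.006970, ∂h/∂y = -0.005455 (det = -1650).
Head at (410, -110) = 67.2 + (+0.006970)·(340) + (-0.005455)·(-360) = 71.53 m.
That is higher than the 66.7 m at 2, so the point is upgradient.

upgradient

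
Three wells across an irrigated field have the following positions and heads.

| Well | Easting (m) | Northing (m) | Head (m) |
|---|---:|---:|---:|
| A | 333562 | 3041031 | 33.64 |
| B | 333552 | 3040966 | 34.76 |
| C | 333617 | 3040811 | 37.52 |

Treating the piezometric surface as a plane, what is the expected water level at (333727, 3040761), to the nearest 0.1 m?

38.5 m

With h = a·x + b·y + c and A as origin, the differences give:
  (-10)·a + (-65)·b = +1.12
  55·a + (-220)·b = +3.88
Eliminate b (×(-220) and ×(-65), subtract): 5775·a = 5.800 → a = ∂h/∂x = +0.001004
Back-substitute: b = ∂h/∂y = -0.01739.
h(333727, 3040761) = 33.64 + (+0.001004)·(165) + (-0.01739)·(-270) = 33.64 +0.166 +4.694 = 38.500 m.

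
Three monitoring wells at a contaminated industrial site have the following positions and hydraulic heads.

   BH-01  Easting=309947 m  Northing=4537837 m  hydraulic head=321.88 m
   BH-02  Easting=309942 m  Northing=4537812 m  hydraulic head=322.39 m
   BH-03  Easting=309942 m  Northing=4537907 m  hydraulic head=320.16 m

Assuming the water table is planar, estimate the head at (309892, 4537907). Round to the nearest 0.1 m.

319.4 m

With h = a·x + b·y + c and BH-01 as origin, the differences give:
  (-5)·a + (-25)·b = +0.51
  (-5)·a + 70·b = -1.72
Eliminate b (×70 and ×(-25), subtract): -475·a = -7.300 → a = ∂h/∂x = +0.01537
Back-substitute: b = ∂h/∂y = -0.02347.
h(309892, 4537907) = 321.88 + (+0.01537)·(-55) + (-0.02347)·(70) = 321.88 -0.845 -1.643 = 319.392 m.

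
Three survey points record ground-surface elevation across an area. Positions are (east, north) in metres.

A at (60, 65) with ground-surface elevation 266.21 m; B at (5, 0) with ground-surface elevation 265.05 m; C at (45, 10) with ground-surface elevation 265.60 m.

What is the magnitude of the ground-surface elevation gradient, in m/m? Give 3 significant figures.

Three-point gradient (reference A): Δ to B = (-55, -65, -1.16), Δ to C = (-15, -55, -0.61).
∂z/∂x = +0.01178, ∂z/∂y = +0.007878 (det = 2050).
|∇f| = √(0.01178² + 0.007878²) = 0.01417 m/m

0.0142 m/m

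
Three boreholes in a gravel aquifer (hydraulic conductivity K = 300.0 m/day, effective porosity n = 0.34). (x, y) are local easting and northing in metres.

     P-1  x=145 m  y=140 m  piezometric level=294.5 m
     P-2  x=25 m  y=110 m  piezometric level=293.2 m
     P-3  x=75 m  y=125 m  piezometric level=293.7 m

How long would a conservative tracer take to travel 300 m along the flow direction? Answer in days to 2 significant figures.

Differences from P-1: to P-2 (Δx, Δy, Δh) = (-120, -30, -1.3); to P-3 = (-70, -15, -0.8).
Solve a·Δx + b·Δy = Δh: det = (-120)·(-15) − (-70)·(-30) = -300.
∂h/∂x = [(-1.3)·(-15) − (-0.8)·(-30)] / -300 = +0.01500
∂h/∂y = [(-120)·(-0.8) − (-70)·(-1.3)] / -300 = -0.01667
|∇h| = √(0.01500² + -0.01667²) = 0.02243
Seepage velocity v = K·i/n = 300.0 × 0.02243 / 0.34 = 19.79 m/day.
t = 300 / 19.79 = 15.16 days.

15 days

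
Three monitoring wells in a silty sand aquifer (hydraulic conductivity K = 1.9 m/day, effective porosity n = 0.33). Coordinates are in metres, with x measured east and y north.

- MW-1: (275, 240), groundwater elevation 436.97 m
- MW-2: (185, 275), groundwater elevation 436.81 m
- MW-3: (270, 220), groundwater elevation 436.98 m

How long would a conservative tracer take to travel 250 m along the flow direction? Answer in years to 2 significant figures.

With h = a·x + b·y + c and MW-1 as origin, the differences give:
  (-90)·a + 35·b = -0.16
  (-5)·a + (-20)·b = +0.01
Eliminate b (×(-20) and ×35, subtract): 1975·a = 2.850 → a = ∂h/∂x = +0.001443
Back-substitute: b = ∂h/∂y = -0.0008608.
|∇h| = √(0.001443² + -0.0008608²) = 0.00168
Seepage velocity v = K·i/n = 1.9 × 0.00168 / 0.33 = 0.009673 m/day.
t = 250 / 0.009673 = 2.585e+04 days = 70.8 years.

71 years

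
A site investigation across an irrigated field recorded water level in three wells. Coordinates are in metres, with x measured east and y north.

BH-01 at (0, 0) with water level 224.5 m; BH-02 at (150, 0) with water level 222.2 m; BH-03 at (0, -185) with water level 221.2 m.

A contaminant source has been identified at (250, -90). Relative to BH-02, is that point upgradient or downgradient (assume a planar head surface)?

∂h/∂x = (222.2 − 224.5) / (150 − 0) = -0.01533
∂h/∂y = (221.2 − 224.5) / (-185 − 0) = +0.01784
Head at (250, -90) = 224.5 + (-0.01533)·(250) + (+0.01784)·(-90) = 219.06 m.
That is lower than the 222.2 m at BH-02, so the point is downgradient.

downgradient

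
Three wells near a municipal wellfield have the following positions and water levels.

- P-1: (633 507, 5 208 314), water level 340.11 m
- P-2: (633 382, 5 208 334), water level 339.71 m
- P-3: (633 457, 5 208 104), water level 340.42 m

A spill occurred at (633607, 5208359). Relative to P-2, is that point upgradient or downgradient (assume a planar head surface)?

upgradient

Taking P-1 as reference: P-2−P-1 = (-125, 20, -0.40); P-3−P-1 = (-50, -210, +0.31).
Solve a·Δx + b·Δy = Δh: det = (-125)·(-210) − (-50)·20 = 27250.
∂h/∂x = [(-0.40)·(-210) − (+0.31)·20] / 27250 = +0.002855
∂h/∂y = [(-125)·(+0.31) − (-50)·(-0.40)] / 27250 = -0.002156
Head at (633607, 5208359) = 340.11 + (+0.002855)·(100) + (-0.002156)·(45) = 340.30 m.
That is higher than the 339.71 m at P-2, so the point is upgradient.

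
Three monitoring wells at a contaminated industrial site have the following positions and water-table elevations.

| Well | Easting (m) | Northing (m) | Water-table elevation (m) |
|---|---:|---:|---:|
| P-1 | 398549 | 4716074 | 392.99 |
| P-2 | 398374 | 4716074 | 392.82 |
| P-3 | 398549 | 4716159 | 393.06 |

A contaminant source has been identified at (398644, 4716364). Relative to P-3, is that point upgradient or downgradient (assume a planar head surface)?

upgradient

∂h/∂x = (392.82 − 392.99) / (398374 − 398549) = +0.0009714
∂h/∂y = (393.06 − 392.99) / (4716159 − 4716074) = +0.0008235
Head at (398644, 4716364) = 392.99 + (+0.0009714)·(95) + (+0.0008235)·(290) = 393.32 m.
That is higher than the 393.06 m at P-3, so the point is upgradient.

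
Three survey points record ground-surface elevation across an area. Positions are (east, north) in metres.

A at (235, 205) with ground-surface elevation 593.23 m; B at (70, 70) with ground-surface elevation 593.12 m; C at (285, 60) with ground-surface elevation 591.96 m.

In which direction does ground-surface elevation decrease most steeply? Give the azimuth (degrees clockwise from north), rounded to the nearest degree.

144°

Differences from A: to B (Δx, Δy, Δh) = (-165, -135, -0.11); to C = (50, -145, -1.27).
Solve a·Δx + b·Δy = Δz: det = (-165)·(-145) − 50·(-135) = 30675.
∂z/∂x = [(-0.11)·(-145) − (-1.27)·(-135)] / 30675 = -0.005069
∂z/∂y = [(-165)·(-1.27) − 50·(-0.11)] / 30675 = +0.007011
Steepest decrease is along −∇f: components (+0.005069 E, -0.007011 N).
Azimuth = atan2(+0.005069, -0.007011) = 144.1° ≈ 144°.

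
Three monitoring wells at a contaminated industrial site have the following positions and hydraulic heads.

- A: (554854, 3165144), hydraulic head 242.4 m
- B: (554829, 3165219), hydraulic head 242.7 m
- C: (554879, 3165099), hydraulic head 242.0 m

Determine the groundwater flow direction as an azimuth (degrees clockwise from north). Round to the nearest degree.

Taking A as reference: B−A = (-25, 75, +0.3); C−A = (25, -45, -0.4).
Solve a·Δx + b·Δy = Δh: det = (-25)·(-45) − 25·75 = -750.
∂h/∂x = [(+0.3)·(-45) − (-0.4)·75] / -750 = -0.02200
∂h/∂y = [(-25)·(-0.4) − 25·(+0.3)] / -750 = -0.003333
Flow direction (−∇h) has components (+0.02200 E, +0.003333 N).
Azimuth = atan2(E, N) = atan2(+0.02200, +0.003333) = 81.4° ≈ 081°.

081°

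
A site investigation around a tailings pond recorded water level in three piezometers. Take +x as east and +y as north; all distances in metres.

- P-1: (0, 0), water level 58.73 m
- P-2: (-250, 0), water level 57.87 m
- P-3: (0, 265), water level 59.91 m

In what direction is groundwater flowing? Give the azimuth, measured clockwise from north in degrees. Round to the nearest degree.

∂h/∂x = (57.87 − 58.73) / (-250 − 0) = +0.003440
∂h/∂y = (59.91 − 58.73) / (265 − 0) = +0.004453
Flow direction (−∇h) has components (-0.003440 E, -0.004453 N).
Azimuth = atan2(E, N) = atan2(-0.003440, -0.004453) = 217.7° ≈ 218°.

218°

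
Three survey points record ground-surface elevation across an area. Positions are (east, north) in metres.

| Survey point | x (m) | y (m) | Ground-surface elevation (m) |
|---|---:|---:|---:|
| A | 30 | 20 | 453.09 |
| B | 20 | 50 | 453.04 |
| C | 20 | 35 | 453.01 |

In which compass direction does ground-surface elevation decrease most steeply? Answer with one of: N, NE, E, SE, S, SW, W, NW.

W

Differences from A: to B (Δx, Δy, Δh) = (-10, 30, -0.05); to C = (-10, 15, -0.08).
Determinant of the coordinate differences = (-10)·15 − (-10)·30 = 150.
∂z/∂x = [(-0.05)·15 − (-0.08)·30] / 150 = +0.01100
∂z/∂y = [(-10)·(-0.08) − (-10)·(-0.05)] / 150 = +0.002000
Steepest decrease is along −∇f = (-0.01100 E, -0.002000 N) → west.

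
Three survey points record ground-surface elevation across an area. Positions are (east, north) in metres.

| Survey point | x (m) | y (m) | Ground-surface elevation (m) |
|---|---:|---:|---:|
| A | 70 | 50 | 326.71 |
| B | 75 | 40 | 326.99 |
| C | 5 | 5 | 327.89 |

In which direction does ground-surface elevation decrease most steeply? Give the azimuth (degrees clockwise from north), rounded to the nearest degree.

358°

Three-point gradient (reference A): Δ to B = (5, -10, +0.28), Δ to C = (-65, -45, +1.18).
∂z/∂x = +0.0009143, ∂z/∂y = -0.02754 (det = -875).
Steepest decrease is along −∇f: components (-0.0009143 E, +0.02754 N).
Azimuth = atan2(-0.0009143, +0.02754) = 358.1° ≈ 358°.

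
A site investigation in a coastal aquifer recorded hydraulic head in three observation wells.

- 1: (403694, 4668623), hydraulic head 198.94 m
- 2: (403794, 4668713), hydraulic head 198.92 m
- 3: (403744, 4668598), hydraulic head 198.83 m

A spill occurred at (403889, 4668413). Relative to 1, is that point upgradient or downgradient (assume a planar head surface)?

downgradient

With h = a·x + b·y + c and 1 as origin, the differences give:
  100·a + 90·b = -0.02
  50·a + (-25)·b = -0.11
Eliminate b (×(-25) and ×90, subtract): -7000·a = 10.400 → a = ∂h/∂x = -0.001486
Back-substitute: b = ∂h/∂y = +0.001429.
Head at (403889, 4668413) = 198.94 + (-0.001486)·(195) + (+0.001429)·(-210) = 198.35 m.
That is lower than the 198.94 m at 1, so the point is downgradient.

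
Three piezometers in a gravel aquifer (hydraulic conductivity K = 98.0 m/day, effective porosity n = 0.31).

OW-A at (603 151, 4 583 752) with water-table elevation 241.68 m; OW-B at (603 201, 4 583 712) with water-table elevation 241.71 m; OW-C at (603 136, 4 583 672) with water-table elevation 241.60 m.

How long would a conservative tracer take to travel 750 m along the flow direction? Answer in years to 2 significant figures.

4.5 years

Taking OW-A as reference: OW-B−OW-A = (50, -40, +0.03); OW-C−OW-A = (-15, -80, -0.08).
Determinant of the coordinate differences = 50·(-80) − (-15)·(-40) = -4600.
∂h/∂x = [(+0.03)·(-80) − (-0.08)·(-40)] / -4600 = +0.001217
∂h/∂y = [50·(-0.08) − (-15)·(+0.03)] / -4600 = +0.0007717
|∇h| = √(0.001217² + 0.0007717²) = 0.001441
Seepage velocity v = K·i/n = 98.0 × 0.001441 / 0.31 = 0.4555 m/day.
t = 750 / 0.4555 = 1647 days = 4.51 years.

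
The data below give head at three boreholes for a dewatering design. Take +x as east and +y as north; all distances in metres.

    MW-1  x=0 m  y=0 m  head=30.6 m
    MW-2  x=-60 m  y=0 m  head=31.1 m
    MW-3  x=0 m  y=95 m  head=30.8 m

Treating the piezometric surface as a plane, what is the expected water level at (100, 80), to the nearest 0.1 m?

29.9 m

∂h/∂x = (31.1 − 30.6) / (-60 − 0) = -0.008333
∂h/∂y = (30.8 − 30.6) / (95 − 0) = +0.002105
h(100, 80) = 30.6 + (-0.008333)·(100) + (+0.002105)·(80) = 30.6 -0.833 +0.168 = 29.935 m.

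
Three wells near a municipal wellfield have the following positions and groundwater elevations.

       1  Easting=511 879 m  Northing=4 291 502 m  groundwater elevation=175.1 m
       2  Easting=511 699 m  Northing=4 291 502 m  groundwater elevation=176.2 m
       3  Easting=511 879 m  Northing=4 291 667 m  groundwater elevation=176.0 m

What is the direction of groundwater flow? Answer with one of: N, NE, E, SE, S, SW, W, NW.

SE

∂h/∂x = (176.2 − 175.1) / (511699 − 511879) = -0.006111
∂h/∂y = (176.0 − 175.1) / (4291667 − 4291502) = +0.005455
Flow = −∇h = (+0.006111 east, -0.005455 north), which points southeast.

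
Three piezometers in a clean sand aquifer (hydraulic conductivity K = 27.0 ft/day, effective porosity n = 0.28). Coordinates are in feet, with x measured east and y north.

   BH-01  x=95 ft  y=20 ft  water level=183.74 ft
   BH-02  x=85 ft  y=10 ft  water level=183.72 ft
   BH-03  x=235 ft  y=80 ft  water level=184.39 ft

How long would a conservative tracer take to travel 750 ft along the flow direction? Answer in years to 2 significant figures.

With h = a·x + b·y + c and BH-01 as origin, the differences give:
  (-10)·a + (-10)·b = -0.02
  140·a + 60·b = +0.65
Eliminate b (×60 and ×(-10), subtract): 800·a = 5.300 → a = ∂h/∂x = +0.006625
Back-substitute: b = ∂h/∂y = -0.004625.
|∇h| = √(0.006625² + -0.004625²) = 0.00808
Seepage velocity v = K·i/n = 27.0 × 0.00808 / 0.28 = 0.7791 ft/day.
t = 750 / 0.7791 = 962.6 days = 2.64 years.

2.6 years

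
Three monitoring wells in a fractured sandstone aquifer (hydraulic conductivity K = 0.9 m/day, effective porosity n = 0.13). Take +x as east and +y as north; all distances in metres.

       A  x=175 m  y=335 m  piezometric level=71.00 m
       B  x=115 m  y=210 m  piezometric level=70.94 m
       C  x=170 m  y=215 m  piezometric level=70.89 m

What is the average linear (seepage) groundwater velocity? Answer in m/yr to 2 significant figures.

With h = a·x + b·y + c and A as origin, the differences give:
  (-60)·a + (-125)·b = -0.06
  (-5)·a + (-120)·b = -0.11
Eliminate b (×(-120) and ×(-125), subtract): 6575·a = -6.550 → a = ∂h/∂x = -0.0009962
Back-substitute: b = ∂h/∂y = +0.0009582.
|∇h| = √(-0.0009962² + 0.0009582²) = 0.001382
Seepage velocity v = K·i/n = 0.9 × 0.001382 / 0.13 = 0.009568 m/day = 3.495 m/yr.

3.5 m/yr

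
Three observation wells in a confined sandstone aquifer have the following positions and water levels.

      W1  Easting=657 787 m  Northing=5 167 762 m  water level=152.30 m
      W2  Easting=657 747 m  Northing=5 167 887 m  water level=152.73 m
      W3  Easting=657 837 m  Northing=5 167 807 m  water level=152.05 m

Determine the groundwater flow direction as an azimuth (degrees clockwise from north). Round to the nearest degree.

103°

With h = a·x + b·y + c and W1 as origin, the differences give:
  (-40)·a + 125·b = +0.43
  50·a + 45·b = -0.25
Eliminate b (×45 and ×125, subtract): -8050·a = 50.600 → a = ∂h/∂x = -0.006286
Back-substitute: b = ∂h/∂y = +0.001429.
Flow direction (−∇h) has components (+0.006286 E, -0.001429 N).
Azimuth = atan2(E, N) = atan2(+0.006286, -0.001429) = 102.8° ≈ 103°.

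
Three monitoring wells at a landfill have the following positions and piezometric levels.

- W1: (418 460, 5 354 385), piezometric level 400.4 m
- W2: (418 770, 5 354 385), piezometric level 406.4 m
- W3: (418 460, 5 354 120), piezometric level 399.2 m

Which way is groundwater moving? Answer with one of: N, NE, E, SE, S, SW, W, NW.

W

∂h/∂x = (406.4 − 400.4) / (418770 − 418460) = +0.01935
∂h/∂y = (399.2 − 400.4) / (5354120 − 5354385) = +0.004528
Flow = −∇h = (-0.01935 east, -0.004528 north), which points west.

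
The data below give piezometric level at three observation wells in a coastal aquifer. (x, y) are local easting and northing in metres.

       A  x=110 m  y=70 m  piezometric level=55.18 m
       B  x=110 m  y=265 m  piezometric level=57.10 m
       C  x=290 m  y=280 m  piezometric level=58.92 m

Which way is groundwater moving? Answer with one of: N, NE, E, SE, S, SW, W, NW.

SW

Taking A as reference: B−A = (0, 195, +1.92); C−A = (180, 210, +3.74).
Solve a·Δx + b·Δy = Δh: det = 0·210 − 180·195 = -35100.
∂h/∂x = [(+1.92)·210 − (+3.74)·195] / -35100 = +0.009291
∂h/∂y = [0·(+3.74) − 180·(+1.92)] / -35100 = +0.009846
Flow = −∇h = (-0.009291 east, -0.009846 north), which points southwest.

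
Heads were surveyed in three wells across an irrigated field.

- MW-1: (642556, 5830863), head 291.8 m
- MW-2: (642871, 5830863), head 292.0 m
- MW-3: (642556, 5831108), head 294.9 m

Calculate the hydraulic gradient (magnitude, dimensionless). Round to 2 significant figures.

0.013

∂h/∂x = (292.0 − 291.8) / (642871 − 642556) = +0.0006349
∂h/∂y = (294.9 − 291.8) / (5831108 − 5830863) = +0.01265
|∇h| = √(0.0006349² + 0.01265²) = 0.01267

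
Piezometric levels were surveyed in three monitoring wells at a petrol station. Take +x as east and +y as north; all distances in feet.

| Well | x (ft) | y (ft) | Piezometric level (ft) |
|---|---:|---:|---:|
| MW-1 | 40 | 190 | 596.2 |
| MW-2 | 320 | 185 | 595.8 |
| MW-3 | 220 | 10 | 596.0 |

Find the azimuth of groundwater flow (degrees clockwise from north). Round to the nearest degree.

077°

Differences from MW-1: to MW-2 (Δx, Δy, Δh) = (280, -5, -0.4); to MW-3 = (180, -180, -0.2).
Determinant of the coordinate differences = 280·(-180) − 180·(-5) = -49500.
∂h/∂x = [(-0.4)·(-180) − (-0.2)·(-5)] / -49500 = -0.001434
∂h/∂y = [280·(-0.2) − 180·(-0.4)] / -49500 = -0.0003232
Flow direction (−∇h) has components (+0.001434 E, +0.0003232 N).
Azimuth = atan2(E, N) = atan2(+0.001434, +0.0003232) = 77.3° ≈ 077°.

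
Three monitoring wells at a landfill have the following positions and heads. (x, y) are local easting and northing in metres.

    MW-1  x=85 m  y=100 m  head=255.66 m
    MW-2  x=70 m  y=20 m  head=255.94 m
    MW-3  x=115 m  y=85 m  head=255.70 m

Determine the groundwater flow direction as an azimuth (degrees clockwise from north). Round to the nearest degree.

Taking MW-1 as reference: MW-2−MW-1 = (-15, -80, +0.28); MW-3−MW-1 = (30, -15, +0.04).
Determinant of the coordinate differences = (-15)·(-15) − 30·(-80) = 2625.
∂h/∂x = [(+0.28)·(-15) − (+0.04)·(-80)] / 2625 = -0.0003810
∂h/∂y = [(-15)·(+0.04) − 30·(+0.28)] / 2625 = -0.003429
Flow direction (−∇h) has components (+0.0003810 E, +0.003429 N).
Azimuth = atan2(E, N) = atan2(+0.0003810, +0.003429) = 6.3° ≈ 006°.

006°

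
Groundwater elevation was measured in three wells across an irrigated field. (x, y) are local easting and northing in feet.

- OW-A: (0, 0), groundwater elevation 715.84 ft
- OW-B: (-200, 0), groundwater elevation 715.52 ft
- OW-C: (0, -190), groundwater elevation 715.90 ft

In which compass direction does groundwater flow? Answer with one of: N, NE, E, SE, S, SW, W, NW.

∂h/∂x = (715.52 − 715.84) / (-200 − 0) = +0.001600
∂h/∂y = (715.90 − 715.84) / (-190 − 0) = -0.0003158
Flow = −∇h = (-0.001600 east, +0.0003158 north), which points west.

W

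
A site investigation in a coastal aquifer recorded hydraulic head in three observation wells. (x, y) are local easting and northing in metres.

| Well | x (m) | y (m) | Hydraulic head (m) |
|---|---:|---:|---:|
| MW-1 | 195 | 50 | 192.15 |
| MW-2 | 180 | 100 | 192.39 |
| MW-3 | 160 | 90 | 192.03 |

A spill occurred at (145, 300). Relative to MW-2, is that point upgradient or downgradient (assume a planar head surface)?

upgradient

Differences from MW-1: to MW-2 (Δx, Δy, Δh) = (-15, 50, +0.24); to MW-3 = (-35, 40, -0.12).
Solve a·Δx + b·Δy = Δh: det = (-15)·40 − (-35)·50 = 1150.
∂h/∂x = [(+0.24)·40 − (-0.12)·50] / 1150 = +0.01357
∂h/∂y = [(-15)·(-0.12) − (-35)·(+0.24)] / 1150 = +0.008870
Head at (145, 300) = 192.15 + (+0.01357)·(-50) + (+0.008870)·(250) = 193.69 m.
That is higher than the 192.39 m at MW-2, so the point is upgradient.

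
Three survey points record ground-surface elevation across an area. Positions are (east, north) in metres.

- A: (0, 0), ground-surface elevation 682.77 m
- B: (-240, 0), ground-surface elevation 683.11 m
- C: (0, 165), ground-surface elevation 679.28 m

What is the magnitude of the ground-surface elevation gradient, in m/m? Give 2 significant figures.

∂z/∂x = (683.11 − 682.77) / (-240 − 0) = -0.001417
∂z/∂y = (679.28 − 682.77) / (165 − 0) = -0.02115
|∇f| = √(-0.001417² + -0.02115²) = 0.0212 m/m

0.021 m/m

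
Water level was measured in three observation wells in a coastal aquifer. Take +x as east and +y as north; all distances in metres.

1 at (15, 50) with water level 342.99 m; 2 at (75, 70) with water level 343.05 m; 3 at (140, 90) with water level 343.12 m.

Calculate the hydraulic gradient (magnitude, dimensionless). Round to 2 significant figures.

Differences from 1: to 2 (Δx, Δy, Δh) = (60, 20, +0.06); to 3 = (125, 40, +0.13).
Solve a·Δx + b·Δy = Δh: det = 60·40 − 125·20 = -100.
∂h/∂x = [(+0.06)·40 − (+0.13)·20] / -100 = +0.002000
∂h/∂y = [60·(+0.13) − 125·(+0.06)] / -100 = -0.003000
|∇h| = √(0.002000² + -0.003000²) = 0.003606

0.0036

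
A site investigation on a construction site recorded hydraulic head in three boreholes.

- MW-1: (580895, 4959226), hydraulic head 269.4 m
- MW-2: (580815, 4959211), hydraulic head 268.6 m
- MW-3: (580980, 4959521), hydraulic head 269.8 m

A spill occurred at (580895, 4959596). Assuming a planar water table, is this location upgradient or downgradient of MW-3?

Taking MW-1 as reference: MW-2−MW-1 = (-80, -15, -0.8); MW-3−MW-1 = (85, 295, +0.4).
Determinant of the coordinate differences = (-80)·295 − 85·(-15) = -22325.
∂h/∂x = [(-0.8)·295 − (+0.4)·(-15)] / -22325 = +0.01030
∂h/∂y = [(-80)·(+0.4) − 85·(-0.8)] / -22325 = -0.001613
Head at (580895, 4959596) = 269.4 + (+0.01030)·(0) + (-0.001613)·(370) = 268.80 m.
That is lower than the 269.8 m at MW-3, so the point is downgradient.

downgradient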